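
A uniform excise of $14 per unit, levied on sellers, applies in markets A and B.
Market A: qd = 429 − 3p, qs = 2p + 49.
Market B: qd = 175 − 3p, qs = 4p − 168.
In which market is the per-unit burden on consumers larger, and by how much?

Market A: pre-tax p* = $76, q* = 201; post-tax q = 184.2; per-unit burden on consumers = $5.6.
Market B: pre-tax p* = $49, q* = 28; post-tax q = 4; per-unit burden on consumers = $8.
Difference: $5.6 vs $8 → market B is larger by $2.4.

Market B, by $2.4.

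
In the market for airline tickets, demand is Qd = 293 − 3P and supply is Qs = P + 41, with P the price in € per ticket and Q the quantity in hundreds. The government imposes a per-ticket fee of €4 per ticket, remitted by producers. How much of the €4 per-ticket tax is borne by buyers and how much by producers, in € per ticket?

Buyers bear €1 per ticket; producers bear €3 per ticket.

Before the tax: set 293 − 3P = P + 41 → P* = €63, Q* = 104.
With the tax collected from producers, supply shifts: Qs = (P − 4) + 41.
Solving gives Q = 101 with buyers paying €64 and producers receiving €60 (the €4 wedge).
Burden on buyers: €1; on producers: €3. (They sum to €4.)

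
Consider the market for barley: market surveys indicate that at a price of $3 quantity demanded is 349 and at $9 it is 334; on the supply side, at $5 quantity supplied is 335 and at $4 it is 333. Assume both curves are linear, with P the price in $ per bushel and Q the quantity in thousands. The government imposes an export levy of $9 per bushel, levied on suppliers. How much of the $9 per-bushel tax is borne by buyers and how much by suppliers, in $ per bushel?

Demand slope: (334 − 349)/(9 − 3) = -2.5, so Qd = 356.5 − 2.5P.
Supply slope: (333 − 335)/(4 − 5) = 2, so Qs = 2P + 325.
Before the tax: set 356.5 − 2.5P = 2P + 325 → P* = $7, Q* = 339.
With the tax collected from suppliers, supply shifts: Qs = 2(P − 9) + 325.
New equilibrium: buyers pay $11, suppliers receive $2, Q = 329. (Wedge: Pb − Ps = 9.)
Burden on buyers: $4; on suppliers: $5. (They sum to $9.)
The less price-elastic side of the market bears the larger share of a per-unit tax.

Buyers bear $4 per bushel; suppliers bear $5 per bushel.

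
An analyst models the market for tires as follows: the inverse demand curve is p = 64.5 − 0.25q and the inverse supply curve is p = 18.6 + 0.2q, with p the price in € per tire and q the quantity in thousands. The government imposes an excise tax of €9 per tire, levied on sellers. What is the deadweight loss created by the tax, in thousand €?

Inverting to q(p) form: qd = 258 − 4p; qs = 5p − 93.
Without the tax, 258 − 4p = 5p − 93 gives 9p = 351, so p* = €39 and q* = 102.
With the tax collected from sellers, supply shifts: qs = 5(p − 9) − 93.
Solving gives q = 82 with buyers paying €44 and sellers receiving €35 (the €9 wedge).
Quantity falls by |ΔQ| = |102 − 82| = 20.
DWL = ½ · t · |ΔQ| = ½ · 9 · 20 = €90.

Deadweight loss = €90 thousand.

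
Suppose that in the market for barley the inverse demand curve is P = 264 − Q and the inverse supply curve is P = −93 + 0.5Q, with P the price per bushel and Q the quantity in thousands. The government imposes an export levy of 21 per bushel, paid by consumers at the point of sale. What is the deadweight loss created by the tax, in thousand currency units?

Inverting to Q(P) form: Qd = 264 − P; Qs = 2P + 186.
Without the tax, 264 − P = 2P + 186 gives 3P = 78, so P* = 26 and Q* = 238.
With the tax collected from consumers, demand (in seller-price terms) shifts: Qd = 264 − (P + 21).
New equilibrium: consumers pay 40, sellers receive 19, Q = 224. (Wedge: Pb − Ps = 21.)
Quantity falls by |ΔQ| = |238 − 224| = 14.
DWL = ½ · t · |ΔQ| = ½ · 21 · 14 = 147.

Deadweight loss = 147 thousand.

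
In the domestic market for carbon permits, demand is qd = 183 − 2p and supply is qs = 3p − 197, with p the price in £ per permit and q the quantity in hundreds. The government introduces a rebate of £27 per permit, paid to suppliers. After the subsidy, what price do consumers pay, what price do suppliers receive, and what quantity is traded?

Consumers pay £59.8; suppliers receive £86.8; quantity = 63.4.

Without the subsidy, 183 − 2p = 3p − 197 gives 5p = 380, so p* = £76 and q* = 31.
With a per-unit subsidy paid to suppliers, each receives p + 27 per unit sold, so supply becomes qs = 3(p + 27) − 197.
Solving gives q = 63.4 with consumers paying £59.8 and suppliers receiving £86.8 (the £27 wedge).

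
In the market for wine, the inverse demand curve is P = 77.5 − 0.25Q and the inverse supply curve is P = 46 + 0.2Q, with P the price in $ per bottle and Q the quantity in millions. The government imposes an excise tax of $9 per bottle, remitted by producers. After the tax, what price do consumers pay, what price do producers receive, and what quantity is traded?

Rewrite in direct form: Qd = 310 − 4P and Qs = 5P − 230.
Without the tax, 310 − 4P = 5P − 230 gives 9P = 540, so P* = $60 and Q* = 70.
With the tax collected from producers, supply shifts: Qs = 5(P − 9) − 230.
New equilibrium: consumers pay $65, producers receive $56, Q = 50. (Wedge: Pb − Ps = 9.)
The less price-elastic side of the market bears the larger share of a per-unit tax.

Consumers pay $65; producers receive $56; quantity = 50.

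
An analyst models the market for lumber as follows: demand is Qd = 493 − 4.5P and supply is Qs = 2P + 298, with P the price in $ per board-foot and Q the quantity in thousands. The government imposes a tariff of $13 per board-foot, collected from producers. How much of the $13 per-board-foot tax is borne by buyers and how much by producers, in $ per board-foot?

Buyers bear $4 per board-foot; producers bear $9 per board-foot.

Without the tax, 493 − 4.5P = 2P + 298 gives 6.5P = 195, so P* = $30 and Q* = 358.
With the tax collected from producers, supply shifts: Qs = 2(P − 13) + 298.
Solving gives Q = 340 with buyers paying $34 and producers receiving $21 (the $13 wedge).
Burden on buyers: $4; on producers: $9. (They sum to $13.)
The less price-elastic side of the market bears the larger share of a per-unit tax.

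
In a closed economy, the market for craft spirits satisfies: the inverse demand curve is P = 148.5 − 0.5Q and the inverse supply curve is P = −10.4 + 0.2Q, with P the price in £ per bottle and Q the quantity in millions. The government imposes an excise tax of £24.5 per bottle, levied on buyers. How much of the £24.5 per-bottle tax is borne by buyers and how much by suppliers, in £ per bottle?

Rewrite in direct form: Qd = 297 − 2P and Qs = 5P + 52.
Without the tax, 297 − 2P = 5P + 52 gives 7P = 245, so P* = £35 and Q* = 227.
With the tax collected from buyers, demand (in seller-price terms) shifts: Qd = 297 − 2(P + 24.5).
New equilibrium: buyers pay £52.5, suppliers receive £28, Q = 192. (Wedge: Pb − Ps = 24.5.)
Burden on buyers: £17.5; on suppliers: £7. (They sum to £24.5.)
The less price-elastic side of the market bears the larger share of a per-unit tax.

Buyers bear £17.5 per bottle; suppliers bear £7 per bottle.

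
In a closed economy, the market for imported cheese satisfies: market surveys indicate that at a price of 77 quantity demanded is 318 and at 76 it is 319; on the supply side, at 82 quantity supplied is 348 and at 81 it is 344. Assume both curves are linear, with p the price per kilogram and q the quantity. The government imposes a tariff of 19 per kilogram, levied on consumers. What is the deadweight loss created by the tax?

Demand slope: (319 − 318)/(76 − 77) = -1, so qd = 395 − p.
Supply slope: (344 − 348)/(81 − 82) = 4, so qs = 4p + 20.
Before the tax: set 395 − p = 4p + 20 → p* = 75, q* = 320.
With the tax collected from consumers, demand (in seller-price terms) shifts: qd = 395 − (p + 19).
New equilibrium: consumers pay 90.2, sellers receive 71.2, q = 304.8. (Wedge: pb − ps = 19.)
Quantity falls by |ΔQ| = |320 − 304.8| = 15.2.
DWL = ½ · t · |ΔQ| = ½ · 19 · 15.2 = 144.4.

Deadweight loss = 144.4.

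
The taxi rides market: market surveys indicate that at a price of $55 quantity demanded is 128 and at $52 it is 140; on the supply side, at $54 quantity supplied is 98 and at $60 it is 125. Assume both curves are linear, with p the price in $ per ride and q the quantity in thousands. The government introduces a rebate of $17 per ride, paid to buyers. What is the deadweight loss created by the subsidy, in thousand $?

Deadweight loss = $306 thousand.

Demand slope: (140 − 128)/(52 − 55) = -4, so qd = 348 − 4p.
Supply slope: (125 − 98)/(60 − 54) = 4.5, so qs = 4.5p − 145.
Before the subsidy: set 348 − 4p = 4.5p − 145 → p* = $58, q* = 116.
With a per-unit subsidy paid to buyers, each effectively pays p − 17, so demand becomes qd = 348 − 4(p − 17).
Solving gives q = 152 with buyers paying $49 and producers receiving $66 (the $17 wedge).
Quantity rises by |ΔQ| = |116 − 152| = 36.
DWL = ½ · t · |ΔQ| = ½ · 17 · 36 = $306.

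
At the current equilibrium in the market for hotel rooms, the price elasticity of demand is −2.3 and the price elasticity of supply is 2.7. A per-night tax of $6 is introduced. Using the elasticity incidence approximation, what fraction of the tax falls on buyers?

Buyers' share ≈ 0.54.

Incidence ratio: buyers' share ≈ εs / (εs + |εd|) = 2.7 / (2.7 + 2.3) = 0.54.
Supply is the more elastic side, so buyers bear the larger share.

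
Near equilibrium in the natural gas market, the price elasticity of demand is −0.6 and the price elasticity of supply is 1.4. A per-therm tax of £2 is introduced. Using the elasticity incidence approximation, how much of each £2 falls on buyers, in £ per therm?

Buyers bear ≈ £1.4 per therm.

Incidence ratio: buyers' share ≈ εs / (εs + |εd|) = 1.4 / (1.4 + 0.6) = 0.7.
So buyers bear ≈ 0.7 × £2 = £1.4; sellers bear £0.6.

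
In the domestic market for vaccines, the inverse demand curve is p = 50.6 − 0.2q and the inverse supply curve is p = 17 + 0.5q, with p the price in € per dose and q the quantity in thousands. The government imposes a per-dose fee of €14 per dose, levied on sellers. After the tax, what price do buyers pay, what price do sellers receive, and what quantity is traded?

Inverting to q(p) form: qd = 253 − 5p; qs = 2p − 34.
Before the tax: set 253 − 5p = 2p − 34 → p* = €41, q* = 48.
With the tax collected from sellers, supply shifts: qs = 2(p − 14) − 34.
Solving gives q = 28 with buyers paying €45 and sellers receiving €31 (the €14 wedge).

Buyers pay €45; sellers receive €31; quantity = 28.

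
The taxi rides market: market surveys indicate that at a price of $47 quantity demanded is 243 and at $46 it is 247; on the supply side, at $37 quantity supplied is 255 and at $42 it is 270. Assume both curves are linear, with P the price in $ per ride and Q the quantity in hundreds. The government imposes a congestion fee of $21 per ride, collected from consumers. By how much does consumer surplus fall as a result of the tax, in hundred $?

Consumer surplus falls by $2241 hundred.

Demand slope: (247 − 243)/(46 − 47) = -4, so Qd = 431 − 4P.
Supply slope: (270 − 255)/(42 − 37) = 3, so Qs = 3P + 144.
Before the tax: set 431 − 4P = 3P + 144 → P* = $41, Q* = 267.
With the tax collected from consumers, demand (in seller-price terms) shifts: Qd = 431 − 4(P + 21).
New equilibrium: consumers pay $50, sellers receive $29, Q = 231. (Wedge: Pb − Ps = 21.)
ΔCS is the trapezoid between Q = 231 and Q = 267 of height $9: ½ · (267 + 231) · 9 = $2241.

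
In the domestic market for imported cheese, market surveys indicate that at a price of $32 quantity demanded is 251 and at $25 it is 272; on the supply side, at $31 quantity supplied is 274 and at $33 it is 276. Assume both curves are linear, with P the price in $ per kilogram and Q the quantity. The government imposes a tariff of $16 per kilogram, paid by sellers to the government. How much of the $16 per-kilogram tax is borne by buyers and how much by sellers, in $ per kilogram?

Demand slope: (272 − 251)/(25 − 32) = -3, so Qd = 347 − 3P.
Supply slope: (276 − 274)/(33 − 31) = 1, so Qs = P + 243.
Before the tax: set 347 − 3P = P + 243 → P* = $26, Q* = 269.
With the tax collected from sellers, supply shifts: Qs = (P − 16) + 243.
Solving gives Q = 257 with buyers paying $30 and sellers receiving $14 (the $16 wedge).
Burden on buyers: $4; on sellers: $12. (They sum to $16.)
The less price-elastic side of the market bears the larger share of a per-unit tax.

Buyers bear $4 per kilogram; sellers bear $12 per kilogram.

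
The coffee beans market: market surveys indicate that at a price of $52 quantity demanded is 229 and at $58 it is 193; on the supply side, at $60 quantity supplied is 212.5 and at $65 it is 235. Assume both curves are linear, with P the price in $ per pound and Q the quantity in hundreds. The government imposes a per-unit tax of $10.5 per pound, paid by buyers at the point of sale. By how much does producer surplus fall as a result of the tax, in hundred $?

Producer surplus falls by $1113 hundred.

Demand slope: (193 − 229)/(58 − 52) = -6, so Qd = 541 − 6P.
Supply slope: (235 − 212.5)/(65 − 60) = 4.5, so Qs = 4.5P − 57.5.
Before the tax: set 541 − 6P = 4.5P − 57.5 → P* = $57, Q* = 199.
With the tax collected from buyers, demand (in seller-price terms) shifts: Qd = 541 − 6(P + 10.5).
New equilibrium: buyers pay $61.5, sellers receive $51, Q = 172. (Wedge: Pb − Ps = 10.5.)
ΔPS is the trapezoid between Q = 172 and Q = 199 of height $6: ½ · (199 + 172) · 6 = $1113.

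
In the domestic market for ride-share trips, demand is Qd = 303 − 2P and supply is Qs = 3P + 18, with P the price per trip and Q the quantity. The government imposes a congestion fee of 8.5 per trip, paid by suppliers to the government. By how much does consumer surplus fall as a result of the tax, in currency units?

Without the tax, 303 − 2P = 3P + 18 gives 5P = 285, so P* = 57 and Q* = 189.
With the tax collected from suppliers, supply shifts: Qs = 3(P − 8.5) + 18.
New equilibrium: buyers pay 62.1, suppliers receive 53.6, Q = 178.8. (Wedge: Pb − Ps = 8.5.)
ΔCS is the trapezoid between Q = 178.8 and Q = 189 of height 5.1: ½ · (189 + 178.8) · 5.1 = 937.89.

Consumer surplus falls by 937.89.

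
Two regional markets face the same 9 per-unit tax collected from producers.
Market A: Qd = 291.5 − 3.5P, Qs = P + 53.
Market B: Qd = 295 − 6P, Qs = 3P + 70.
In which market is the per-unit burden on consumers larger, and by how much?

Market A: pre-tax P* = 53, Q* = 106; post-tax Q = 99; per-unit burden on consumers = 2.
Market B: pre-tax P* = 25, Q* = 145; post-tax Q = 127; per-unit burden on consumers = 3.
Difference: 2 vs 3 → market B is larger by 1.

Market B, by 1.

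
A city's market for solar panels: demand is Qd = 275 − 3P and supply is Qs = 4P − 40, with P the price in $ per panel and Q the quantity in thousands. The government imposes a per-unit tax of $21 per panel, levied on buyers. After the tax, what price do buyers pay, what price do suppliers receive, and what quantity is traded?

Without the tax, 275 − 3P = 4P − 40 gives 7P = 315, so P* = $45 and Q* = 140.
With the tax collected from buyers, demand (in seller-price terms) shifts: Qd = 275 − 3(P + 21).
Solving gives Q = 104 with buyers paying $57 and suppliers receiving $36 (the $21 wedge).
The less price-elastic side of the market bears the larger share of a per-unit tax.

Buyers pay $57; suppliers receive $36; quantity = 104.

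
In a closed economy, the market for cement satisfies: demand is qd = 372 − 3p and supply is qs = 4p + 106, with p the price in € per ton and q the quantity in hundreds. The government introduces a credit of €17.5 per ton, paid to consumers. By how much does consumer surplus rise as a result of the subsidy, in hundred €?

Consumer surplus rises by €2730 hundred.

Without the subsidy, 372 − 3p = 4p + 106 gives 7p = 266, so p* = €38 and q* = 258.
With a per-unit subsidy paid to consumers, each effectively pays p − 17.5, so demand becomes qd = 372 − 3(p − 17.5).
Solving gives q = 288 with consumers paying €28 and suppliers receiving €45.5 (the €17.5 wedge).
ΔCS is the trapezoid between Q = 288 and Q = 258 of height €10: ½ · (258 + 288) · 10 = €2730.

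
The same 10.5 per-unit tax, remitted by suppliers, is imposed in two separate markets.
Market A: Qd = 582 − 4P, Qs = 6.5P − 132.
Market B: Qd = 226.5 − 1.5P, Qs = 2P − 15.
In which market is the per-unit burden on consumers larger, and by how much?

Market A: pre-tax P* = 68, Q* = 310; post-tax Q = 284; per-unit burden on consumers = 6.5.
Market B: pre-tax P* = 69, Q* = 123; post-tax Q = 114; per-unit burden on consumers = 6.
Difference: 6.5 vs 6 → market A is larger by 0.5.

Market A, by 0.5.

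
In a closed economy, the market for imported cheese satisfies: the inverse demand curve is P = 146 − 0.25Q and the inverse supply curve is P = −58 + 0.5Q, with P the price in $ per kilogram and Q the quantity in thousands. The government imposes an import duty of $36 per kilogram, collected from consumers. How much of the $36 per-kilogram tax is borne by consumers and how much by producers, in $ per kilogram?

Rewrite in direct form: Qd = 584 − 4P and Qs = 2P + 116.
Without the tax, 584 − 4P = 2P + 116 gives 6P = 468, so P* = $78 and Q* = 272.
With the tax collected from consumers, demand (in seller-price terms) shifts: Qd = 584 − 4(P + 36).
New equilibrium: consumers pay $90, producers receive $54, Q = 224. (Wedge: Pb − Ps = 36.)
Burden on consumers: $12; on producers: $24. (They sum to $36.)

Consumers bear $12 per kilogram; producers bear $24 per kilogram.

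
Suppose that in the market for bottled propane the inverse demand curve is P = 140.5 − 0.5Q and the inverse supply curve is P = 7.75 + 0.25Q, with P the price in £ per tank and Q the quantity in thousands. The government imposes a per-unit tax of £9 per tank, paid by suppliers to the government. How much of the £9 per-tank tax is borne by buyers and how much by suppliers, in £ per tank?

Inverting to Q(P) form: Qd = 281 − 2P; Qs = 4P − 31.
Without the tax, 281 − 2P = 4P − 31 gives 6P = 312, so P* = £52 and Q* = 177.
With the tax collected from suppliers, supply shifts: Qs = 4(P − 9) − 31.
New equilibrium: buyers pay £58, suppliers receive £49, Q = 165. (Wedge: Pb − Ps = 9.)
Burden on buyers: £6; on suppliers: £3. (They sum to £9.)

Buyers bear £6 per tank; suppliers bear £3 per tank.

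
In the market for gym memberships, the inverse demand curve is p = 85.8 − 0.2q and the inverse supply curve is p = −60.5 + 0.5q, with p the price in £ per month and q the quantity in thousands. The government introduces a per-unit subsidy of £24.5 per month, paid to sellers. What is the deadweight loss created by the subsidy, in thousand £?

Deadweight loss = £428.75 thousand.

Inverting to q(p) form: qd = 429 − 5p; qs = 2p + 121.
Before the subsidy: set 429 − 5p = 2p + 121 → p* = £44, q* = 209.
With a per-unit subsidy paid to sellers, each receives p + 24.5 per unit sold, so supply becomes qs = 2(p + 24.5) + 121.
New equilibrium: buyers pay £37, sellers receive £61.5, q = 244. (Wedge: pb − ps = −24.5.)
Quantity rises by |ΔQ| = |209 − 244| = 35.
DWL = ½ · t · |ΔQ| = ½ · 24.5 · 35 = £428.75.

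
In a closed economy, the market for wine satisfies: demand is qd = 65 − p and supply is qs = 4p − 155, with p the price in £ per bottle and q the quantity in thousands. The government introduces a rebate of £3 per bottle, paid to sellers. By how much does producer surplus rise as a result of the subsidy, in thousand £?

Without the subsidy, 65 − p = 4p − 155 gives 5p = 220, so p* = £44 and q* = 21.
With a per-unit subsidy paid to sellers, each receives p + 3 per unit sold, so supply becomes qs = 4(p + 3) − 155.
New equilibrium: buyers pay £41.6, sellers receive £44.6, q = 23.4. (Wedge: pb − ps = −3.)
ΔPS is the trapezoid between Q = 23.4 and Q = 21 of height £0.6: ½ · (21 + 23.4) · 0.6 = £13.32.

Producer surplus rises by £13.32 thousand.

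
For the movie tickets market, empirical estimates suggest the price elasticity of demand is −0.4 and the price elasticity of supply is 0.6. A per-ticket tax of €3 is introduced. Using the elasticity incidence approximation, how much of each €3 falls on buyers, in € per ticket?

Buyers bear ≈ €1.8 per ticket.

Incidence ratio: buyers' share ≈ εs / (εs + |εd|) = 0.6 / (0.6 + 0.4) = 0.6.
So buyers bear ≈ 0.6 × €3 = €1.8; sellers bear €1.2.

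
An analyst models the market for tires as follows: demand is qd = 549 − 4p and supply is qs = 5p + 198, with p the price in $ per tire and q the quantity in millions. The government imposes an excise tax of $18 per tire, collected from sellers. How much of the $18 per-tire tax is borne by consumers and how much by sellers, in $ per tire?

Without the tax, 549 − 4p = 5p + 198 gives 9p = 351, so p* = $39 and q* = 393.
With the tax collected from sellers, supply shifts: qs = 5(p − 18) + 198.
Solving gives q = 353 with consumers paying $49 and sellers receiving $31 (the $18 wedge).
Burden on consumers: $10; on sellers: $8. (They sum to $18.)

Consumers bear $10 per tire; sellers bear $8 per tire.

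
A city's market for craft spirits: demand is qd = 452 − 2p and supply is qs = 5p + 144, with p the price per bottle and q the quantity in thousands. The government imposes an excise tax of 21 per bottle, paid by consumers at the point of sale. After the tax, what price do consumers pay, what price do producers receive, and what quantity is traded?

Without the tax, 452 − 2p = 5p + 144 gives 7p = 308, so p* = 44 and q* = 364.
With the tax collected from consumers, demand (in seller-price terms) shifts: qd = 452 − 2(p + 21).
Solving gives q = 334 with consumers paying 59 and producers receiving 38 (the 21 wedge).
The less price-elastic side of the market bears the larger share of a per-unit tax.

Consumers pay 59; producers receive 38; quantity = 334.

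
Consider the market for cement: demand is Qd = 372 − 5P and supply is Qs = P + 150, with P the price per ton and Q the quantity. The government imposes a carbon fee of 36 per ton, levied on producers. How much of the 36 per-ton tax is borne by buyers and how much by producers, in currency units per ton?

Buyers bear 6 per ton; producers bear 30 per ton.

Without the tax, 372 − 5P = P + 150 gives 6P = 222, so P* = 37 and Q* = 187.
With the tax collected from producers, supply shifts: Qs = (P − 36) + 150.
Solving gives Q = 157 with buyers paying 43 and producers receiving 7 (the 36 wedge).
Burden on buyers: 6; on producers: 30. (They sum to 36.)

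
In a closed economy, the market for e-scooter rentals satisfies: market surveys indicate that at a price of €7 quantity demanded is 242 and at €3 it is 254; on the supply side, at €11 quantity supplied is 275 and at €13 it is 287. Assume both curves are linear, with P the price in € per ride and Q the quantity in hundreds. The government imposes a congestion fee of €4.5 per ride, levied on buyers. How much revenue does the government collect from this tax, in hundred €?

Demand slope: (254 − 242)/(3 − 7) = -3, so Qd = 263 − 3P.
Supply slope: (287 − 275)/(13 − 11) = 6, so Qs = 6P + 209.
Without the tax, 263 − 3P = 6P + 209 gives 9P = 54, so P* = €6 and Q* = 245.
With the tax collected from buyers, demand (in seller-price terms) shifts: Qd = 263 − 3(P + 4.5).
Solving gives Q = 236 with buyers paying €9 and producers receiving €4.5 (the €4.5 wedge).
Revenue = t · Q = 4.5 · 236 = €1062.

Tax revenue = €1062 hundred.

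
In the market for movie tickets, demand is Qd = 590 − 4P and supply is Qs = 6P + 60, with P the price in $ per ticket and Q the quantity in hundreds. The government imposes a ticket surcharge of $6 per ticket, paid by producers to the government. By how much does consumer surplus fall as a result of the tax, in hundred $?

Before the tax: set 590 − 4P = 6P + 60 → P* = $53, Q* = 378.
With the tax collected from producers, supply shifts: Qs = 6(P − 6) + 60.
Solving gives Q = 363.6 with consumers paying $56.6 and producers receiving $50.6 (the $6 wedge).
ΔCS is the trapezoid between Q = 363.6 and Q = 378 of height $3.6: ½ · (378 + 363.6) · 3.6 = $1334.88.

Consumer surplus falls by $1334.88 hundred.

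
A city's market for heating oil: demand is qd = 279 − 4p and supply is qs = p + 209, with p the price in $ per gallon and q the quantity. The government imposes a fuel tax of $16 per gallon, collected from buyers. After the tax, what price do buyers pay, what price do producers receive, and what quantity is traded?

Buyers pay $17.2; producers receive $1.2; quantity = 210.2.

Before the tax: set 279 − 4p = p + 209 → p* = $14, q* = 223.
With the tax collected from buyers, demand (in seller-price terms) shifts: qd = 279 − 4(p + 16).
Solving gives q = 210.2 with buyers paying $17.2 and producers receiving $1.2 (the $16 wedge).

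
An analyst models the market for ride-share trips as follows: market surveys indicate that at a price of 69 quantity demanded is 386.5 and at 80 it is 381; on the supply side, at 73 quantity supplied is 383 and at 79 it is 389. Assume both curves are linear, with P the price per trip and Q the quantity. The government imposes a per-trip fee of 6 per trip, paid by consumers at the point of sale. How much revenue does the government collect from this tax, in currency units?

Demand slope: (381 − 386.5)/(80 − 69) = -0.5, so Qd = 421 − 0.5P.
Supply slope: (389 − 383)/(79 − 73) = 1, so Qs = P + 310.
Without the tax, 421 − 0.5P = P + 310 gives 1.5P = 111, so P* = 74 and Q* = 384.
With the tax collected from consumers, demand (in seller-price terms) shifts: Qd = 421 − 0.5(P + 6).
New equilibrium: consumers pay 78, suppliers receive 72, Q = 382. (Wedge: Pb − Ps = 6.)
Revenue = t · Q = 6 · 382 = 2292.

Tax revenue = 2292.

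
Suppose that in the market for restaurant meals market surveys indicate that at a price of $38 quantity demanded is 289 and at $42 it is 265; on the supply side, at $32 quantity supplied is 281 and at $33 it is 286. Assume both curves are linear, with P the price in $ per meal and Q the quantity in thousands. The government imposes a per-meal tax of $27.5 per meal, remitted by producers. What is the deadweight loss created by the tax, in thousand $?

Deadweight loss = $1031.25 thousand.

Demand slope: (265 − 289)/(42 − 38) = -6, so Qd = 517 − 6P.
Supply slope: (286 − 281)/(33 − 32) = 5, so Qs = 5P + 121.
Without the tax, 517 − 6P = 5P + 121 gives 11P = 396, so P* = $36 and Q* = 301.
With the tax collected from producers, supply shifts: Qs = 5(P − 27.5) + 121.
Solving gives Q = 226 with consumers paying $48.5 and producers receiving $21 (the $27.5 wedge).
Quantity falls by |ΔQ| = |301 − 226| = 75.
DWL = ½ · t · |ΔQ| = ½ · 27.5 · 75 = $1031.25.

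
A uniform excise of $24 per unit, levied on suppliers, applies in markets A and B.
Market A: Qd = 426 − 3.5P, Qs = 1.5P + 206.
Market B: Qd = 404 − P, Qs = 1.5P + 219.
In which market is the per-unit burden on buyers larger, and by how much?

Market A: pre-tax P* = $44, Q* = 272; post-tax Q = 246.8; per-unit burden on buyers = $7.2.
Market B: pre-tax P* = $74, Q* = 330; post-tax Q = 315.6; per-unit burden on buyers = $14.4.
Difference: $7.2 vs $14.4 → market B is larger by $7.2.

Market B, by $7.2.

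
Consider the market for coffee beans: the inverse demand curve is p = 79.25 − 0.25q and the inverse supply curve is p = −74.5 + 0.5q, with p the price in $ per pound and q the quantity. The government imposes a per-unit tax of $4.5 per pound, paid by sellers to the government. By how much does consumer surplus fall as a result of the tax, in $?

Consumer surplus falls by $303.

Rewrite in direct form: qd = 317 − 4p and qs = 2p + 149.
Before the tax: set 317 − 4p = 2p + 149 → p* = $28, q* = 205.
With the tax collected from sellers, supply shifts: qs = 2(p − 4.5) + 149.
New equilibrium: consumers pay $29.5, sellers receive $25, q = 199. (Wedge: pb − ps = 4.5.)
ΔCS is the trapezoid between Q = 199 and Q = 205 of height $1.5: ½ · (205 + 199) · 1.5 = $303.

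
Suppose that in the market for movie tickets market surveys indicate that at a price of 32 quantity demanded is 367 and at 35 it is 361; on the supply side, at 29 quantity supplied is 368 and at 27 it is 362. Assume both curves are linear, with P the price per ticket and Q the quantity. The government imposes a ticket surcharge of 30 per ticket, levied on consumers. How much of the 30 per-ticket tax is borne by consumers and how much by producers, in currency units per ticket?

Demand slope: (361 − 367)/(35 − 32) = -2, so Qd = 431 − 2P.
Supply slope: (362 − 368)/(27 − 29) = 3, so Qs = 3P + 281.
Before the tax: set 431 − 2P = 3P + 281 → P* = 30, Q* = 371.
With the tax collected from consumers, demand (in seller-price terms) shifts: Qd = 431 − 2(P + 30).
Solving gives Q = 335 with consumers paying 48 and producers receiving 18 (the 30 wedge).
Burden on consumers: 18; on producers: 12. (They sum to 30.)
The less price-elastic side of the market bears the larger share of a per-unit tax.

Consumers bear 18 per ticket; producers bear 12 per ticket.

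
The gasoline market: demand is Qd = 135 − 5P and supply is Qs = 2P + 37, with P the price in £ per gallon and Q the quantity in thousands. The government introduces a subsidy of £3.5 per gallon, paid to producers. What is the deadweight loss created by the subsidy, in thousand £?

Without the subsidy, 135 − 5P = 2P + 37 gives 7P = 98, so P* = £14 and Q* = 65.
With a per-unit subsidy paid to producers, each receives P + 3.5 per unit sold, so supply becomes Qs = 2(P + 3.5) + 37.
New equilibrium: consumers pay £13, producers receive £16.5, Q = 70. (Wedge: Pb − Ps = −3.5.)
Quantity rises by |ΔQ| = |65 − 70| = 5.
DWL = ½ · t · |ΔQ| = ½ · 3.5 · 5 = £8.75.

Deadweight loss = £8.75 thousand.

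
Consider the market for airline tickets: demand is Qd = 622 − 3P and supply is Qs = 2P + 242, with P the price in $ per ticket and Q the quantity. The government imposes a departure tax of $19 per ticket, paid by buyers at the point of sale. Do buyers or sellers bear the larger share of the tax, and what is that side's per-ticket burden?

Sellers bear the larger share: $11.4 per ticket.

Without the tax, 622 − 3P = 2P + 242 gives 5P = 380, so P* = $76 and Q* = 394.
With the tax collected from buyers, demand (in seller-price terms) shifts: Qd = 622 − 3(P + 19).
New equilibrium: buyers pay $83.6, sellers receive $64.6, Q = 371.2. (Wedge: Pb − Ps = 19.)
Per-ticket burden: buyers $7.6, sellers $11.4.
Sellers take the larger share because supply is less price-elastic here (demand slope 3 vs supply slope 2).
The less price-elastic side of the market bears the larger share of a per-unit tax.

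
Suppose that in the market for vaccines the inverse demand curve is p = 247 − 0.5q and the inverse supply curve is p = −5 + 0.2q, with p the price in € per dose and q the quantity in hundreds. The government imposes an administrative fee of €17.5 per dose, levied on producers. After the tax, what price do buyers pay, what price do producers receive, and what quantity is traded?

Rewrite in direct form: qd = 494 − 2p and qs = 5p + 25.
Without the tax, 494 − 2p = 5p + 25 gives 7p = 469, so p* = €67 and q* = 360.
With the tax collected from producers, supply shifts: qs = 5(p − 17.5) + 25.
Solving gives q = 335 with buyers paying €79.5 and producers receiving €62 (the €17.5 wedge).

Buyers pay €79.5; producers receive €62; quantity = 335.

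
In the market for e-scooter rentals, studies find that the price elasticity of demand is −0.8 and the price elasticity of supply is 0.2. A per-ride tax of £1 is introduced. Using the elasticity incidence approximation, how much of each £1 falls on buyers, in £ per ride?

Incidence ratio: buyers' share ≈ εs / (εs + |εd|) = 0.2 / (0.2 + 0.8) = 0.2.
So buyers bear ≈ 0.2 × £1 = £0.2; suppliers bear £0.8.

Buyers bear ≈ £0.2 per ride.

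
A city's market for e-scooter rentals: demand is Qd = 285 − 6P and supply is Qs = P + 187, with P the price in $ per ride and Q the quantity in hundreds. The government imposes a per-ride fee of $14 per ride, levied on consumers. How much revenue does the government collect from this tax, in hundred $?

Tax revenue = $2646 hundred.

Before the tax: set 285 − 6P = P + 187 → P* = $14, Q* = 201.
With the tax collected from consumers, demand (in seller-price terms) shifts: Qd = 285 − 6(P + 14).
Solving gives Q = 189 with consumers paying $16 and sellers receiving $2 (the $14 wedge).
Revenue = t · Q = 14 · 189 = $2646.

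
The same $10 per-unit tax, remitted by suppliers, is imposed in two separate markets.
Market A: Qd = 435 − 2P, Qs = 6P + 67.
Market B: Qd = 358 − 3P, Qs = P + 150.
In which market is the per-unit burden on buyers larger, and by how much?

Market A: pre-tax P* = $46, Q* = 343; post-tax Q = 328; per-unit burden on buyers = $7.5.
Market B: pre-tax P* = $52, Q* = 202; post-tax Q = 194.5; per-unit burden on buyers = $2.5.
Difference: $7.5 vs $2.5 → market A is larger by $5.

Market A, by $5.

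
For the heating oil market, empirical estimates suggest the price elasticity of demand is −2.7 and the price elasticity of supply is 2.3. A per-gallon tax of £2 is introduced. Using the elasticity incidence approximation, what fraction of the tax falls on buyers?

Incidence ratio: buyers' share ≈ εs / (εs + |εd|) = 2.3 / (2.3 + 2.7) = 0.46.
Supply is the less elastic side, so buyers bear the smaller share.

Buyers' share ≈ 0.46.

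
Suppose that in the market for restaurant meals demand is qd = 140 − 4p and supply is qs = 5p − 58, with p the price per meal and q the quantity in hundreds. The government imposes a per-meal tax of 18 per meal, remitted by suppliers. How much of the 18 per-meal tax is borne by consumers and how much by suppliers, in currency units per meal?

Before the tax: set 140 − 4p = 5p − 58 → p* = 22, q* = 52.
With the tax collected from suppliers, supply shifts: qs = 5(p − 18) − 58.
New equilibrium: consumers pay 32, suppliers receive 14, q = 12. (Wedge: pb − ps = 18.)
Burden on consumers: 10; on suppliers: 8. (They sum to 18.)
The less price-elastic side of the market bears the larger share of a per-unit tax.

Consumers bear 10 per meal; suppliers bear 8 per meal.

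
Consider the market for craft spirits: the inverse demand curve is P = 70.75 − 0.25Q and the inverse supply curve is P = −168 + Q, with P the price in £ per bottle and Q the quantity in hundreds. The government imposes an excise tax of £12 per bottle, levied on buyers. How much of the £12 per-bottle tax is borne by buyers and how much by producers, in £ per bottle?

Inverting to Q(P) form: Qd = 283 − 4P; Qs = P + 168.
Before the tax: set 283 − 4P = P + 168 → P* = £23, Q* = 191.
With the tax collected from buyers, demand (in seller-price terms) shifts: Qd = 283 − 4(P + 12).
Solving gives Q = 181.4 with buyers paying £25.4 and producers receiving £13.4 (the £12 wedge).
Burden on buyers: £2.4; on producers: £9.6. (They sum to £12.)

Buyers bear £2.4 per bottle; producers bear £9.6 per bottle.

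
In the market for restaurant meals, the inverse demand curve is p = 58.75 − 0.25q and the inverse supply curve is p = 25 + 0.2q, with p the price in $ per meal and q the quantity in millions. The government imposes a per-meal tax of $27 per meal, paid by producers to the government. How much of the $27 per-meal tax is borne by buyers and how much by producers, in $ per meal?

Buyers bear $15 per meal; producers bear $12 per meal.

Rewrite in direct form: qd = 235 − 4p and qs = 5p − 125.
Without the tax, 235 − 4p = 5p − 125 gives 9p = 360, so p* = $40 and q* = 75.
With the tax collected from producers, supply shifts: qs = 5(p − 27) − 125.
Solving gives q = 15 with buyers paying $55 and producers receiving $28 (the $27 wedge).
Burden on buyers: $15; on producers: $12. (They sum to $27.)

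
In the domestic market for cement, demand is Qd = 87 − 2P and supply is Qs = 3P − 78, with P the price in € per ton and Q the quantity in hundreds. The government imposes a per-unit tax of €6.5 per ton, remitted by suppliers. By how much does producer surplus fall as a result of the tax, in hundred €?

Producer surplus falls by €44.46 hundred.

Before the tax: set 87 − 2P = 3P − 78 → P* = €33, Q* = 21.
With the tax collected from suppliers, supply shifts: Qs = 3(P − 6.5) − 78.
New equilibrium: consumers pay €36.9, suppliers receive €30.4, Q = 13.2. (Wedge: Pb − Ps = 6.5.)
ΔPS is the trapezoid between Q = 13.2 and Q = 21 of height €2.6: ½ · (21 + 13.2) · 2.6 = €44.46.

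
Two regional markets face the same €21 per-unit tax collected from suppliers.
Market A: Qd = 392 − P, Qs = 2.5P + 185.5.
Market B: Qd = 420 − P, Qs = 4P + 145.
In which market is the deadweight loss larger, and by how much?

Market A: pre-tax P* = €59, Q* = 333; post-tax Q = 318; deadweight loss = €157.5.
Market B: pre-tax P* = €55, Q* = 365; post-tax Q = 348.2; deadweight loss = €176.4.
Difference: €157.5 vs €176.4 → market B is larger by €18.9.

Market B, by €18.9.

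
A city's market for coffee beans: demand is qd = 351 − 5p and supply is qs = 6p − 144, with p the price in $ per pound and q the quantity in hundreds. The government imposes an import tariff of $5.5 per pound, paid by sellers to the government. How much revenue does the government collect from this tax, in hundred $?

Without the tax, 351 − 5p = 6p − 144 gives 11p = 495, so p* = $45 and q* = 126.
With the tax collected from sellers, supply shifts: qs = 6(p − 5.5) − 144.
Solving gives q = 111 with consumers paying $48 and sellers receiving $42.5 (the $5.5 wedge).
Revenue = t · Q = 5.5 · 111 = $610.5.

Tax revenue = $610.5 hundred.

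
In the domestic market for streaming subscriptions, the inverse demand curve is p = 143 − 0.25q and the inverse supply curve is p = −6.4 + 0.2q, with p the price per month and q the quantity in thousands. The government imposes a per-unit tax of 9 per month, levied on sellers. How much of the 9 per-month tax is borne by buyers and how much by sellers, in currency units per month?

Rewrite in direct form: qd = 572 − 4p and qs = 5p + 32.
Without the tax, 572 − 4p = 5p + 32 gives 9p = 540, so p* = 60 and q* = 332.
With the tax collected from sellers, supply shifts: qs = 5(p − 9) + 32.
New equilibrium: buyers pay 65, sellers receive 56, q = 312. (Wedge: pb − ps = 9.)
Burden on buyers: 5; on sellers: 4. (They sum to 9.)

Buyers bear 5 per month; sellers bear 4 per month.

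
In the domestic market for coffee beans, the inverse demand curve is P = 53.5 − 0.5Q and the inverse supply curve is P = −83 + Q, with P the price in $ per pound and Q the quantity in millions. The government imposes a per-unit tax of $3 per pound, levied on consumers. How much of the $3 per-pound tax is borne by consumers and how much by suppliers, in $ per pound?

Consumers bear $1 per pound; suppliers bear $2 per pound.

Rewrite in direct form: Qd = 107 − 2P and Qs = P + 83.
Before the tax: set 107 − 2P = P + 83 → P* = $8, Q* = 91.
With the tax collected from consumers, demand (in seller-price terms) shifts: Qd = 107 − 2(P + 3).
New equilibrium: consumers pay $9, suppliers receive $6, Q = 89. (Wedge: Pb − Ps = 3.)
Burden on consumers: $1; on suppliers: $2. (They sum to $3.)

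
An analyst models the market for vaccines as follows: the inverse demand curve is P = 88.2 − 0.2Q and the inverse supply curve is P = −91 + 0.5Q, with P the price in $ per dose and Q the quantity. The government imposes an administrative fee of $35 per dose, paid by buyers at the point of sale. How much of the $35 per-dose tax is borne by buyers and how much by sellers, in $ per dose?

Buyers bear $10 per dose; sellers bear $25 per dose.

Inverting to Q(P) form: Qd = 441 − 5P; Qs = 2P + 182.
Before the tax: set 441 − 5P = 2P + 182 → P* = $37, Q* = 256.
With the tax collected from buyers, demand (in seller-price terms) shifts: Qd = 441 − 5(P + 35).
New equilibrium: buyers pay $47, sellers receive $12, Q = 206. (Wedge: Pb − Ps = 35.)
Burden on buyers: $10; on sellers: $25. (They sum to $35.)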